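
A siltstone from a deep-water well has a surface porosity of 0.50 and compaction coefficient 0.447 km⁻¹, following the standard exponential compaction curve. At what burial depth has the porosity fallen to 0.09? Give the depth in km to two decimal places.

Invert Athy's law: d = ln(phi₀/phi) / k
d = ln(0.5/0.09) / 0.447 = ln(5.556) / 0.447 = 1.7148 / 0.447 = 3.836 km

3.84 km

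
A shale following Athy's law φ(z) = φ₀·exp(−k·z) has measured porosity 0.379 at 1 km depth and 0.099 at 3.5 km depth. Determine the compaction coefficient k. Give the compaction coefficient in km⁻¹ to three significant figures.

Athy: φ(z) = φ₀ e^(−kz) ⇒ φ₁/φ₂ = e^{k(z₂−z₁)} ⇒ k = ln(φ₁/φ₂)/(z₂−z₁)
k = ln(0.379/0.099) / (3.5 − 1) = ln(3.828) / 2.5 = 1.3424 / 2.5 = 0.537 km⁻¹

0.537 km⁻¹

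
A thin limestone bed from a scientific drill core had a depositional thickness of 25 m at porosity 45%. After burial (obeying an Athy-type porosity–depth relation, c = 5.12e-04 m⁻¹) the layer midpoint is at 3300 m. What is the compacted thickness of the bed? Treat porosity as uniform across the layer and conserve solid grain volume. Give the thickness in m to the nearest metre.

15 m

Working in km (1 km = 1000 m; c in km⁻¹ = c in m⁻¹ × 1000):
Porosity at 3.3 km: φ = 0.45·exp(−0.512×3.3) = 0.0831
Solid-volume conservation: h(1−φ) = h₀(1−φ₀) ⇒ h = h₀·(1−φ₀)/(1−φ)
h = 0.025 × (1 − 0.45)/(1 − 0.0831) = 0.025 × 0.5998 = 0.0150 km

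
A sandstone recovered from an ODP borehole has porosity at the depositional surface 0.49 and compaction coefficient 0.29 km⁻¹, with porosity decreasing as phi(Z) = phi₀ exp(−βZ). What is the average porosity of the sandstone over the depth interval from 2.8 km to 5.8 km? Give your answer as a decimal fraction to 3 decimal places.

0.145

⟨phi⟩ = (1/(Z₂−Z₁)) ∫ phi₀ e^(−βZ) dZ = phi₀·(e^(−β·Z₁) − e^(−β·Z₂)) / (β·(Z₂−Z₁))
e^(−0.29×2.8) = 0.4440; e^(−0.29×5.8) = 0.1860
⟨phi⟩ = 0.49 × (0.4440 − 0.1860) / (0.29 × 3) = 0.49 × 0.2965 = 0.1453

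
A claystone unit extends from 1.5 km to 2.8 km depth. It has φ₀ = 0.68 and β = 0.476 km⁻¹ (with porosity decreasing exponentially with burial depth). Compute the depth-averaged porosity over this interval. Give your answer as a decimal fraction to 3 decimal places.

0.248

⟨φ⟩ = (1/(d₂−d₁)) ∫ φ₀ e^(−βd) dd = φ₀·(e^(−β·d₁) − e^(−β·d₂)) / (β·(d₂−d₁))
e^(−0.476×1.5) = 0.4897; e^(−0.476×2.8) = 0.2637
⟨φ⟩ = 0.68 × (0.4897 − 0.2637) / (0.476 × 1.3) = 0.68 × 0.3651 = 0.2483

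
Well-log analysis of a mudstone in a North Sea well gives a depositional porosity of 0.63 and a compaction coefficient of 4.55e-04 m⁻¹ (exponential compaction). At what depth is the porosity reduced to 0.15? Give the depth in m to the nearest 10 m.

Working in km (1 km = 1000 m; c in km⁻¹ = c in m⁻¹ × 1000):
Invert Athy's law: Z = ln(phi₀/phi) / c
Z = ln(0.63/0.15) / 0.455 = ln(4.2) / 0.455 = 1.4351 / 0.455 = 3.154 km

3150 m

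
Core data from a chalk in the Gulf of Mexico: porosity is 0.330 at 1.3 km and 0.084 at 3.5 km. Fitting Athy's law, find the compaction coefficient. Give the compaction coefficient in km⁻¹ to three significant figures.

Athy: φ(z) = φ₀ e^(−cz) ⇒ φ₁/φ₂ = e^{c(z₂−z₁)} ⇒ c = ln(φ₁/φ₂)/(z₂−z₁)
c = ln(0.33/0.084) / (3.5 − 1.3) = ln(3.929) / 2.2 = 1.3683 / 2.2 = 0.6219 km⁻¹

0.622 km⁻¹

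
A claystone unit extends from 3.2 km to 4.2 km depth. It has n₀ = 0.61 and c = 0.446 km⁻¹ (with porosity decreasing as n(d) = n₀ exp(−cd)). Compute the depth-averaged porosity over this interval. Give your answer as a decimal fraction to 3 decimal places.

⟨n⟩ = (1/(d₂−d₁)) ∫ n₀ e^(−cd) dd = n₀·(e^(−c·d₁) − e^(−c·d₂)) / (c·(d₂−d₁))
e^(−0.446×3.2) = 0.2400; e^(−0.446×4.2) = 0.1536
⟨n⟩ = 0.61 × (0.2400 − 0.1536) / (0.446 × 1) = 0.61 × 0.1936 = 0.1181

0.118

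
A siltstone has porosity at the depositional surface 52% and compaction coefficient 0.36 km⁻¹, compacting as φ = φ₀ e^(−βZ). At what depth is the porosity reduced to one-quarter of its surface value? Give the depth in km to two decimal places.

3.85 km

φ/φ₀ = 1/4 ⇒ exp(−β·Z) = 1/4 ⇒ Z = ln(4) / β
Z = 1.3863 / 0.36 = 3.851 km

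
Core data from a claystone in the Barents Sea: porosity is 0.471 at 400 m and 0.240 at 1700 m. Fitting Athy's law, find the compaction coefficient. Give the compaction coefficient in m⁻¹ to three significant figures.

Working in km (1 km = 1000 m; c in km⁻¹ = c in m⁻¹ × 1000):
Athy: phi(z) = phi₀ e^(−cz) ⇒ phi₁/phi₂ = e^{c(z₂−z₁)} ⇒ c = ln(phi₁/phi₂)/(z₂−z₁)
c = ln(0.471/0.24) / (1.7 − 0.4) = ln(1.962) / 1.3 = 0.6742 / 1.3 = 0.5186 km⁻¹

0.000519 m⁻¹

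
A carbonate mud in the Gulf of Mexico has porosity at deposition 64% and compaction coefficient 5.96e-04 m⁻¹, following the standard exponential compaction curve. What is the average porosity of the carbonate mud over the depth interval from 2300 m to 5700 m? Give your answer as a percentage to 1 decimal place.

7.0%

Working in km (1 km = 1000 m; β in km⁻¹ = β in m⁻¹ × 1000):
⟨φ⟩ = (1/(d₂−d₁)) ∫ φ₀ e^(−βd) dd = φ₀·(e^(−β·d₁) − e^(−β·d₂)) / (β·(d₂−d₁))
e^(−0.596×2.3) = 0.2539; e^(−0.596×5.7) = 0.0335
⟨φ⟩ = 0.64 × (0.2539 − 0.0335) / (0.596 × 3.4) = 0.64 × 0.1088 = 0.0696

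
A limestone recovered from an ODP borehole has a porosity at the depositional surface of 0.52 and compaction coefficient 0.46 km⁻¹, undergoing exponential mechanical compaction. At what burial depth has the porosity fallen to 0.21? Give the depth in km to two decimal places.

1.97 km

Invert Athy's law: d = ln(φ₀/φ) / β
d = ln(0.52/0.21) / 0.46 = ln(2.476) / 0.46 = 0.9067 / 0.46 = 1.971 km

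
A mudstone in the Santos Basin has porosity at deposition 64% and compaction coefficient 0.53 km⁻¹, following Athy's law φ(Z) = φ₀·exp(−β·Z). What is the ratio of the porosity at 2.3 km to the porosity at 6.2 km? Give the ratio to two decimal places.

φ(Z₁)/φ(Z₂) = e^(−β·Z₁)/e^(−β·Z₂) = e^{β(Z₂−Z₁)}
= exp(0.53 × 3.9) = exp(2.067) = 7.9011

7.90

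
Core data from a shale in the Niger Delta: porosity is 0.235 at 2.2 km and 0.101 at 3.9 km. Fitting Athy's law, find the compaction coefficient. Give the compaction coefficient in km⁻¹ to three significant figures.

0.497 km⁻¹

Athy: φ(Z) = φ₀ e^(−βZ) ⇒ φ₁/φ₂ = e^{β(Z₂−Z₁)} ⇒ β = ln(φ₁/φ₂)/(Z₂−Z₁)
β = ln(0.235/0.101) / (3.9 − 2.2) = ln(2.327) / 1.7 = 0.8445 / 1.7 = 0.4967 km⁻¹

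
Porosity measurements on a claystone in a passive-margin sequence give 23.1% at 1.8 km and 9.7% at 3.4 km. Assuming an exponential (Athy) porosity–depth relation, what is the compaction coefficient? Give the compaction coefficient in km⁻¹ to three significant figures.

Athy: φ(z) = φ₀ e^(−cz) ⇒ φ₁/φ₂ = e^{c(z₂−z₁)} ⇒ c = ln(φ₁/φ₂)/(z₂−z₁)
c = ln(0.231/0.097) / (3.4 − 1.8) = ln(2.381) / 1.6 = 0.8677 / 1.6 = 0.5423 km⁻¹

0.542 km⁻¹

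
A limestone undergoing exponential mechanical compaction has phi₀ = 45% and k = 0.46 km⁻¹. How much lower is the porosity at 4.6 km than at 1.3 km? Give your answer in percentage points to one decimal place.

19.3 percentage points

phi(1.3) = 0.45·e^(−0.46×1.3) = 0.2475
phi(4.6) = 0.45·e^(−0.46×4.6) = 0.0542
Δphi = 0.2475 − 0.0542 = 0.1932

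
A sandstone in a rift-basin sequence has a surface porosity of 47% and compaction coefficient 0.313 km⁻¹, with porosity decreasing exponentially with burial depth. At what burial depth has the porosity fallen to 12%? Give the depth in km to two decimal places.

Invert Athy's law: d = ln(n₀/n) / β
d = ln(0.47/0.12) / 0.313 = ln(3.917) / 0.313 = 1.3652 / 0.313 = 4.362 km

4.36 km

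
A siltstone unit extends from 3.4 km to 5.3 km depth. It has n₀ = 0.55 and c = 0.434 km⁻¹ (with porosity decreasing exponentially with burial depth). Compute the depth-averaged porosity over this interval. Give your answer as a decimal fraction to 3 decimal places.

0.086

⟨n⟩ = (1/(Z₂−Z₁)) ∫ n₀ e^(−cZ) dZ = n₀·(e^(−c·Z₁) − e^(−c·Z₂)) / (c·(Z₂−Z₁))
e^(−0.434×3.4) = 0.2286; e^(−0.434×5.3) = 0.1002
⟨n⟩ = 0.55 × (0.2286 − 0.1002) / (0.434 × 1.9) = 0.55 × 0.1557 = 0.0856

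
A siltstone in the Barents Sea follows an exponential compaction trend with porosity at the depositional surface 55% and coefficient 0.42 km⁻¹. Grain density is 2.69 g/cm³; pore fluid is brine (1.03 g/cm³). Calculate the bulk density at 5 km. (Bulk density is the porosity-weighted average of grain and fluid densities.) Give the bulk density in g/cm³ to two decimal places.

Porosity at depth: φ = 0.55·exp(−0.42×5) = 0.55×0.1225 = 0.0674
Bulk density: ρ_b = (1−φ)ρ_g + φ·ρ_f = 0.9326×2.69 + 0.0674×1.03
       = 2.509 + 0.069 = 2.578 g/cm³

2.58 g/cm³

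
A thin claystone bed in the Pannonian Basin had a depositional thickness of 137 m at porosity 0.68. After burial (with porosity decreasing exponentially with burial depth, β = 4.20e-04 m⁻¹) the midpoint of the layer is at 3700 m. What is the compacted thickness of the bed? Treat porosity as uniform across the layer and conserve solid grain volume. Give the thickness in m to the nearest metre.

Working in km (1 km = 1000 m; β in km⁻¹ = β in m⁻¹ × 1000):
Porosity at 3.7 km: φ = 0.68·exp(−0.42×3.7) = 0.1438
Solid-volume conservation: h(1−φ) = h₀(1−φ₀) ⇒ h = h₀·(1−φ₀)/(1−φ)
h = 0.137 × (1 − 0.68)/(1 − 0.1438) = 0.137 × 0.3737 = 0.0512 km

51 m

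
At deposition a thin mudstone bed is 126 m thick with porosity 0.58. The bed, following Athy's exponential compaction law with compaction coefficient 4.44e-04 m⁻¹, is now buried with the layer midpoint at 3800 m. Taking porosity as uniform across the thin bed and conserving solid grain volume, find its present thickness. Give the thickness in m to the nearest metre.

59 m

Working in km (1 km = 1000 m; k in km⁻¹ = k in m⁻¹ × 1000):
Porosity at 3.8 km: phi = 0.58·exp(−0.444×3.8) = 0.1073
Solid-volume conservation: h(1−phi) = h₀(1−phi₀) ⇒ h = h₀·(1−phi₀)/(1−phi)
h = 0.126 × (1 − 0.58)/(1 − 0.1073) = 0.126 × 0.4705 = 0.0593 km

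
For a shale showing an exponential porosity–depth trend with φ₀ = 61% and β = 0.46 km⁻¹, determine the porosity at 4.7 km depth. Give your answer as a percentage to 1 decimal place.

φ = φ₀·exp(−β·z) = 0.61 × exp(−0.46 × 4.7) = 0.61 × exp(−2.162)
  = 0.61 × 0.1151 = 0.0702

7.0%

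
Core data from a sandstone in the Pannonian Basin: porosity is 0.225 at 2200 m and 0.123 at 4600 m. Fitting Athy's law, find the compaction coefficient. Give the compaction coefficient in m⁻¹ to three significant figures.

0.000252 m⁻¹

Working in km (1 km = 1000 m; β in km⁻¹ = β in m⁻¹ × 1000):
Athy: n(Z) = n₀ e^(−βZ) ⇒ n₁/n₂ = e^{β(Z₂−Z₁)} ⇒ β = ln(n₁/n₂)/(Z₂−Z₁)
β = ln(0.225/0.123) / (4.6 − 2.2) = ln(1.829) / 2.4 = 0.6039 / 2.4 = 0.2516 km⁻¹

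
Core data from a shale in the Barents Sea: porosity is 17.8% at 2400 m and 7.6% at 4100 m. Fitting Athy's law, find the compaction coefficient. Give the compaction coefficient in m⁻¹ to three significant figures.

Working in km (1 km = 1000 m; k in km⁻¹ = k in m⁻¹ × 1000):
Athy: φ(Z) = φ₀ e^(−kZ) ⇒ φ₁/φ₂ = e^{k(Z₂−Z₁)} ⇒ k = ln(φ₁/φ₂)/(Z₂−Z₁)
k = ln(0.178/0.076) / (4.1 − 2.4) = ln(2.342) / 1.7 = 0.8511 / 1.7 = 0.5006 km⁻¹

0.000501 m⁻¹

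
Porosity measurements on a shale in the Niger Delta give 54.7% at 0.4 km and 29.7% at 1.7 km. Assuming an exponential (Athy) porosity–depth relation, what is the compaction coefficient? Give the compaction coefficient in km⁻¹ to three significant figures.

Athy: phi(z) = phi₀ e^(−kz) ⇒ phi₁/phi₂ = e^{k(z₂−z₁)} ⇒ k = ln(phi₁/phi₂)/(z₂−z₁)
k = ln(0.547/0.297) / (1.7 − 0.4) = ln(1.842) / 1.3 = 0.6107 / 1.3 = 0.4698 km⁻¹

0.470 km⁻¹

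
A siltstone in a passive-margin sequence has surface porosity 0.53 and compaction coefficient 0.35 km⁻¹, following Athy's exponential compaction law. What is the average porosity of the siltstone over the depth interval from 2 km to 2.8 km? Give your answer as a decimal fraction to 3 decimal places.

0.230

⟨n⟩ = (1/(d₂−d₁)) ∫ n₀ e^(−kd) dd = n₀·(e^(−k·d₁) − e^(−k·d₂)) / (k·(d₂−d₁))
e^(−0.35×2) = 0.4966; e^(−0.35×2.8) = 0.3753
⟨n⟩ = 0.53 × (0.4966 − 0.3753) / (0.35 × 0.8) = 0.53 × 0.4331 = 0.2296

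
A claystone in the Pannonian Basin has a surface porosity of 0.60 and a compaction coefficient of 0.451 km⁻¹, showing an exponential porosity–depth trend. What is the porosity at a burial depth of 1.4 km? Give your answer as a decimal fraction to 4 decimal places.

n = n₀·exp(−β·z) = 0.6 × exp(−0.451 × 1.4) = 0.6 × exp(−0.6314)
  = 0.6 × 0.5318 = 0.3191

0.3191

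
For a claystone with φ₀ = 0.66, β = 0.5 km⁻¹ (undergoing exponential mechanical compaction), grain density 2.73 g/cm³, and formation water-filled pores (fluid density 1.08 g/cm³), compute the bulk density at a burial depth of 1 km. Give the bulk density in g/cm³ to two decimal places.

2.07 g/cm³

Porosity at depth: φ = 0.66·exp(−0.5×1) = 0.66×0.6065 = 0.4003
Bulk density: ρ_b = (1−φ)ρ_g + φ·ρ_f = 0.5997×2.73 + 0.4003×1.08
       = 1.637 + 0.432 = 2.069 g/cm³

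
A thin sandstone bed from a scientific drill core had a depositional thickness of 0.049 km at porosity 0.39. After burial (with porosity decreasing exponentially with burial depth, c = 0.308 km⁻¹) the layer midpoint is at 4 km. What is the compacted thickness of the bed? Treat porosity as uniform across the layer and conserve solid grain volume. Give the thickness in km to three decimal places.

0.034 km

Porosity at 4 km: phi = 0.39·exp(−0.308×4) = 0.1138
Solid-volume conservation: h(1−phi) = h₀(1−phi₀) ⇒ h = h₀·(1−phi₀)/(1−phi)
h = 0.049 × (1 − 0.39)/(1 − 0.1138) = 0.049 × 0.6883 = 0.0337 km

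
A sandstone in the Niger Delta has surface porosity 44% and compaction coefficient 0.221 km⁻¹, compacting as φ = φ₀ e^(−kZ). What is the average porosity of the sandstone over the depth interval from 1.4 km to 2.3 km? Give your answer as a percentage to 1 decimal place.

29.3%

⟨φ⟩ = (1/(Z₂−Z₁)) ∫ φ₀ e^(−kZ) dZ = φ₀·(e^(−k·Z₁) − e^(−k·Z₂)) / (k·(Z₂−Z₁))
e^(−0.221×1.4) = 0.7339; e^(−0.221×2.3) = 0.6015
⟨φ⟩ = 0.44 × (0.7339 − 0.6015) / (0.221 × 0.9) = 0.44 × 0.6655 = 0.2928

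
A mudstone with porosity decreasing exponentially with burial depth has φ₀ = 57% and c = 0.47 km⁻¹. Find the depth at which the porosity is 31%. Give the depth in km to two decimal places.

Invert Athy's law: z = ln(φ₀/φ) / c
z = ln(0.57/0.31) / 0.47 = ln(1.839) / 0.47 = 0.6091 / 0.47 = 1.296 km

1.30 km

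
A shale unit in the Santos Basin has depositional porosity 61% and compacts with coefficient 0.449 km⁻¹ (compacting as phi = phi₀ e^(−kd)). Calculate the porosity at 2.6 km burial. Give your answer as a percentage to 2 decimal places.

18.98%

phi = phi₀·exp(−k·d) = 0.61 × exp(−0.449 × 2.6) = 0.61 × exp(−1.167)
  = 0.61 × 0.3112 = 0.1898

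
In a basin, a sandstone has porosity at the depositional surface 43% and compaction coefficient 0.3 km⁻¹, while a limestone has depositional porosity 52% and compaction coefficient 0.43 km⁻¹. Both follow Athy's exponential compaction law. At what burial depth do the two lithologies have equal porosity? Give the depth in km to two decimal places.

Set φ₀ₐ e^(−cₐz) = φ₀ᵦ e^(−cᵦz) ⇒ ln(φ₀ₐ/φ₀ᵦ) = (cₐ − cᵦ)·z
z = ln(0.43/0.52) / (0.3 − 0.43) = -0.1900 / -0.13 = 1.462 km

1.46 km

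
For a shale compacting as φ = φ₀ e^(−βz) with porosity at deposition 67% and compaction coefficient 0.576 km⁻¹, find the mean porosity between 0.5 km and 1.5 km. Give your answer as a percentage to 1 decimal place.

38.2%

⟨φ⟩ = (1/(z₂−z₁)) ∫ φ₀ e^(−βz) dz = φ₀·(e^(−β·z₁) − e^(−β·z₂)) / (β·(z₂−z₁))
e^(−0.576×0.5) = 0.7498; e^(−0.576×1.5) = 0.4215
⟨φ⟩ = 0.67 × (0.7498 − 0.4215) / (0.576 × 1) = 0.67 × 0.5699 = 0.3819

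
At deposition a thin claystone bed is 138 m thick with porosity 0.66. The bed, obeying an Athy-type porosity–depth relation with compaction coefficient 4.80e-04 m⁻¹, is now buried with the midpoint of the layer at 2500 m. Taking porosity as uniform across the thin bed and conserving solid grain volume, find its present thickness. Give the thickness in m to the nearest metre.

59 m

Working in km (1 km = 1000 m; c in km⁻¹ = c in m⁻¹ × 1000):
Porosity at 2.5 km: n = 0.66·exp(−0.48×2.5) = 0.1988
Solid-volume conservation: h(1−n) = h₀(1−n₀) ⇒ h = h₀·(1−n₀)/(1−n)
h = 0.138 × (1 − 0.66)/(1 − 0.1988) = 0.138 × 0.4244 = 0.0586 km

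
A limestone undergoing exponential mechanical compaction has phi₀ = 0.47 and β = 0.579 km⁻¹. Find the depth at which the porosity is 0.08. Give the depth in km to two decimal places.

3.06 km

Invert Athy's law: d = ln(phi₀/phi) / β
d = ln(0.47/0.08) / 0.579 = ln(5.875) / 0.579 = 1.7707 / 0.579 = 3.058 km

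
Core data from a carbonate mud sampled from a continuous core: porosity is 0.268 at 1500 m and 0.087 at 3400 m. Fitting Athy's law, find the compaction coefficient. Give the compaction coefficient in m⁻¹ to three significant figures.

0.000592 m⁻¹

Working in km (1 km = 1000 m; β in km⁻¹ = β in m⁻¹ × 1000):
Athy: φ(d) = φ₀ e^(−βd) ⇒ φ₁/φ₂ = e^{β(d₂−d₁)} ⇒ β = ln(φ₁/φ₂)/(d₂−d₁)
β = ln(0.268/0.087) / (3.4 − 1.5) = ln(3.08) / 1.9 = 1.1251 / 1.9 = 0.5921 km⁻¹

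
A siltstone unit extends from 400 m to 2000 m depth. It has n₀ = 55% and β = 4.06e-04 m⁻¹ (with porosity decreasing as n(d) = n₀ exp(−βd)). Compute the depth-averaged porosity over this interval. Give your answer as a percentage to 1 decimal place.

34.4%

Working in km (1 km = 1000 m; β in km⁻¹ = β in m⁻¹ × 1000):
⟨n⟩ = (1/(d₂−d₁)) ∫ n₀ e^(−βd) dd = n₀·(e^(−β·d₁) − e^(−β·d₂)) / (β·(d₂−d₁))
e^(−0.406×0.4) = 0.8501; e^(−0.406×2) = 0.4440
⟨n⟩ = 0.55 × (0.8501 − 0.4440) / (0.406 × 1.6) = 0.55 × 0.6252 = 0.3439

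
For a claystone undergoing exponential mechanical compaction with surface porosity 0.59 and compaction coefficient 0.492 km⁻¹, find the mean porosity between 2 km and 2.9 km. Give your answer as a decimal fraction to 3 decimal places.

0.178

⟨φ⟩ = (1/(Z₂−Z₁)) ∫ φ₀ e^(−βZ) dZ = φ₀·(e^(−β·Z₁) − e^(−β·Z₂)) / (β·(Z₂−Z₁))
e^(−0.492×2) = 0.3738; e^(−0.492×2.9) = 0.2401
⟨φ⟩ = 0.59 × (0.3738 − 0.2401) / (0.492 × 0.9) = 0.59 × 0.3020 = 0.1782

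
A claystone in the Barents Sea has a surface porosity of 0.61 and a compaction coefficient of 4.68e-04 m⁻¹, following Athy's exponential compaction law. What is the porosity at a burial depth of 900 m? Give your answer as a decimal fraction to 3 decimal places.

0.400

Working in km (1 km = 1000 m; β in km⁻¹ = β in m⁻¹ × 1000):
phi = phi₀·exp(−β·z) = 0.61 × exp(−0.468 × 0.9) = 0.61 × exp(−0.4212)
  = 0.61 × 0.6563 = 0.4003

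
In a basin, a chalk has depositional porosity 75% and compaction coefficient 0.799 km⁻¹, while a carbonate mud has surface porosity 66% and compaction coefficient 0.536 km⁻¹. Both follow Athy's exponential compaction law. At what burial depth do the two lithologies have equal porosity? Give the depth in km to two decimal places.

Set φ₀ₐ e^(−βₐz) = φ₀ᵦ e^(−βᵦz) ⇒ ln(φ₀ₐ/φ₀ᵦ) = (βₐ − βᵦ)·z
z = ln(0.75/0.66) / (0.799 − 0.536) = 0.1278 / 0.263 = 0.486 km

0.49 km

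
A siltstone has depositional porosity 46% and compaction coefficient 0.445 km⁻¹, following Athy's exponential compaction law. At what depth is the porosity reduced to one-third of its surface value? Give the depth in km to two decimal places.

φ/φ₀ = 1/3 ⇒ exp(−k·Z) = 1/3 ⇒ Z = ln(3) / k
Z = 1.0986 / 0.445 = 2.469 km

2.47 km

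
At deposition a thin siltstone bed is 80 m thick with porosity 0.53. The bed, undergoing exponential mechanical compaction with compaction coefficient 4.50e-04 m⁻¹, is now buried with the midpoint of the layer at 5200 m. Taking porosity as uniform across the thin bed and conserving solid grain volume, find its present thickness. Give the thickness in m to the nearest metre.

Working in km (1 km = 1000 m; k in km⁻¹ = k in m⁻¹ × 1000):
Porosity at 5.2 km: φ = 0.53·exp(−0.45×5.2) = 0.0511
Solid-volume conservation: h(1−φ) = h₀(1−φ₀) ⇒ h = h₀·(1−φ₀)/(1−φ)
h = 0.08 × (1 − 0.53)/(1 − 0.0511) = 0.08 × 0.4953 = 0.0396 km

40 m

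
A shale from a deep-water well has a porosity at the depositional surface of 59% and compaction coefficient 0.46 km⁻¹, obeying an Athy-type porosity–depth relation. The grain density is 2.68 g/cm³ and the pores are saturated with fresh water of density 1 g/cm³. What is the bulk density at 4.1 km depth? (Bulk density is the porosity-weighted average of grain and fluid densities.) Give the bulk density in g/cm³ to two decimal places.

Porosity at depth: n = 0.59·exp(−0.46×4.1) = 0.59×0.1517 = 0.0895
Bulk density: ρ_b = (1−n)ρ_g + n·ρ_f = 0.9105×2.68 + 0.0895×1
       = 2.440 + 0.089 = 2.530 g/cm³

2.53 g/cm³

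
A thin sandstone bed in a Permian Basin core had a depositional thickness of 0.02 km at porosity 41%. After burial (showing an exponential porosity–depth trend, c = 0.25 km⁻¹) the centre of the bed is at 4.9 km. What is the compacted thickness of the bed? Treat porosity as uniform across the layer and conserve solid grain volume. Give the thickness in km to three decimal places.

0.013 km

Porosity at 4.9 km: phi = 0.41·exp(−0.25×4.9) = 0.1204
Solid-volume conservation: h(1−phi) = h₀(1−phi₀) ⇒ h = h₀·(1−phi₀)/(1−phi)
h = 0.02 × (1 − 0.41)/(1 − 0.1204) = 0.02 × 0.6708 = 0.0134 km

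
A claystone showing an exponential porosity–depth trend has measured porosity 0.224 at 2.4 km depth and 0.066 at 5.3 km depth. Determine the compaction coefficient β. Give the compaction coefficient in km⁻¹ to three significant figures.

Athy: n(d) = n₀ e^(−βd) ⇒ n₁/n₂ = e^{β(d₂−d₁)} ⇒ β = ln(n₁/n₂)/(d₂−d₁)
β = ln(0.224/0.066) / (5.3 − 2.4) = ln(3.394) / 2.9 = 1.2220 / 2.9 = 0.4214 km⁻¹

0.421 km⁻¹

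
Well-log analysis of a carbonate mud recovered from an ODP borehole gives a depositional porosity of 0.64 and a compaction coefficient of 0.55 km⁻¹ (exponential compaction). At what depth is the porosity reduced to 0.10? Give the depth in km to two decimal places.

Invert Athy's law: Z = ln(φ₀/φ) / c
Z = ln(0.64/0.1) / 0.55 = ln(6.4) / 0.55 = 1.8563 / 0.55 = 3.375 km

3.38 km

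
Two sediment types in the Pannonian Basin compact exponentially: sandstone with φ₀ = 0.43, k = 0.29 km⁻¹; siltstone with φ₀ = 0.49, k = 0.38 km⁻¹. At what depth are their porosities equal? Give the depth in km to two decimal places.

Set φ₀ₐ e^(−kₐZ) = φ₀ᵦ e^(−kᵦZ) ⇒ ln(φ₀ₐ/φ₀ᵦ) = (kₐ − kᵦ)·Z
Z = ln(0.43/0.49) / (0.29 − 0.38) = -0.1306 / -0.09 = 1.451 km

1.45 km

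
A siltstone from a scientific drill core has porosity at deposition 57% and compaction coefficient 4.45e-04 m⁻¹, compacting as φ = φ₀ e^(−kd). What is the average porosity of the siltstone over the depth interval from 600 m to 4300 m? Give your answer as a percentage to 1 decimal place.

Working in km (1 km = 1000 m; k in km⁻¹ = k in m⁻¹ × 1000):
⟨φ⟩ = (1/(d₂−d₁)) ∫ φ₀ e^(−kd) dd = φ₀·(e^(−k·d₁) − e^(−k·d₂)) / (k·(d₂−d₁))
e^(−0.445×0.6) = 0.7657; e^(−0.445×4.3) = 0.1476
⟨φ⟩ = 0.57 × (0.7657 − 0.1476) / (0.445 × 3.7) = 0.57 × 0.3754 = 0.2140

21.4%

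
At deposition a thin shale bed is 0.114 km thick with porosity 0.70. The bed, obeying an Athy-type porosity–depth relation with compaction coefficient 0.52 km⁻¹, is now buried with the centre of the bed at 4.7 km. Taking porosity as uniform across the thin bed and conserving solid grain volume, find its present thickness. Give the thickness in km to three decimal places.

0.036 km

Porosity at 4.7 km: φ = 0.7·exp(−0.52×4.7) = 0.0608
Solid-volume conservation: h(1−φ) = h₀(1−φ₀) ⇒ h = h₀·(1−φ₀)/(1−φ)
h = 0.114 × (1 − 0.7)/(1 − 0.0608) = 0.114 × 0.3194 = 0.0364 km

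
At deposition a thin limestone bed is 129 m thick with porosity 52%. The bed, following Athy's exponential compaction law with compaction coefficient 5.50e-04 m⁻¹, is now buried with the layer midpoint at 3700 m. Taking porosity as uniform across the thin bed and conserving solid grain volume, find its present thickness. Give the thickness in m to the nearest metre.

66 m

Working in km (1 km = 1000 m; c in km⁻¹ = c in m⁻¹ × 1000):
Porosity at 3.7 km: phi = 0.52·exp(−0.55×3.7) = 0.0680
Solid-volume conservation: h(1−phi) = h₀(1−phi₀) ⇒ h = h₀·(1−phi₀)/(1−phi)
h = 0.129 × (1 − 0.52)/(1 − 0.0680) = 0.129 × 0.5150 = 0.0664 km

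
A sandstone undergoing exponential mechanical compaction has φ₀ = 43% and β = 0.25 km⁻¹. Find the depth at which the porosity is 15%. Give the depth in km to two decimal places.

Invert Athy's law: Z = ln(φ₀/φ) / β
Z = ln(0.43/0.15) / 0.25 = ln(2.867) / 0.25 = 1.0531 / 0.25 = 4.213 km

4.21 km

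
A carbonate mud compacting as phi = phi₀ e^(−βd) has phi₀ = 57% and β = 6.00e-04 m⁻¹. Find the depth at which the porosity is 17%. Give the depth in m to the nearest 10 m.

2020 m

Working in km (1 km = 1000 m; β in km⁻¹ = β in m⁻¹ × 1000):
Invert Athy's law: d = ln(phi₀/phi) / β
d = ln(0.57/0.17) / 0.6 = ln(3.353) / 0.6 = 1.2098 / 0.6 = 2.016 km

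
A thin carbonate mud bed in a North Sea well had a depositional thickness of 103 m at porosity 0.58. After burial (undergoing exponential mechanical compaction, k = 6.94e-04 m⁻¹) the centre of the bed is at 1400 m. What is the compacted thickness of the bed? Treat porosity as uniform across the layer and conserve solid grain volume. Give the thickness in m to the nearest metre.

Working in km (1 km = 1000 m; k in km⁻¹ = k in m⁻¹ × 1000):
Porosity at 1.4 km: n = 0.58·exp(−0.694×1.4) = 0.2195
Solid-volume conservation: h(1−n) = h₀(1−n₀) ⇒ h = h₀·(1−n₀)/(1−n)
h = 0.103 × (1 − 0.58)/(1 − 0.2195) = 0.103 × 0.5381 = 0.0554 km

55 m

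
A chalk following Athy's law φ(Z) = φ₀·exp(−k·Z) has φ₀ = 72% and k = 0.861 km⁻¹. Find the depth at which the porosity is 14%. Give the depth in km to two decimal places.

Invert Athy's law: Z = ln(φ₀/φ) / k
Z = ln(0.72/0.14) / 0.861 = ln(5.143) / 0.861 = 1.6376 / 0.861 = 1.902 km

1.90 km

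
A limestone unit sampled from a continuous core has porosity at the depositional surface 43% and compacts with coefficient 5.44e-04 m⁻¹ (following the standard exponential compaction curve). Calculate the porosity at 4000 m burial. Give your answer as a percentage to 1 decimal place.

Working in km (1 km = 1000 m; k in km⁻¹ = k in m⁻¹ × 1000):
n = n₀·exp(−k·z) = 0.43 × exp(−0.544 × 4) = 0.43 × exp(−2.176)
  = 0.43 × 0.1135 = 0.0488

4.9%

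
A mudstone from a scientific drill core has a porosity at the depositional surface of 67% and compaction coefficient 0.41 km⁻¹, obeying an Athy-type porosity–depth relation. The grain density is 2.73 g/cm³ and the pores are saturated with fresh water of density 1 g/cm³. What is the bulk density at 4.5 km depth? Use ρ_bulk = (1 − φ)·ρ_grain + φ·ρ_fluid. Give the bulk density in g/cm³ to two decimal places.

Porosity at depth: phi = 0.67·exp(−0.41×4.5) = 0.67×0.1580 = 0.1059
Bulk density: ρ_b = (1−phi)ρ_g + phi·ρ_f = 0.8941×2.73 + 0.1059×1
       = 2.441 + 0.106 = 2.547 g/cm³

2.55 g/cm³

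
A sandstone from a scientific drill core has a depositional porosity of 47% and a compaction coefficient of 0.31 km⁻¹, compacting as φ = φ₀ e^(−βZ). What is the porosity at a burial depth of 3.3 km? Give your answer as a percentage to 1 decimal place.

16.9%

φ = φ₀·exp(−β·Z) = 0.47 × exp(−0.31 × 3.3) = 0.47 × exp(−1.023)
  = 0.47 × 0.3595 = 0.1690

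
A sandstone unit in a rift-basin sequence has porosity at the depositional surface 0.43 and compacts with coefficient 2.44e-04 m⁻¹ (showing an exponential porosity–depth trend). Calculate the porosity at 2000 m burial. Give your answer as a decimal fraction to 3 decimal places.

Working in km (1 km = 1000 m; β in km⁻¹ = β in m⁻¹ × 1000):
n = n₀·exp(−β·d) = 0.43 × exp(−0.244 × 2) = 0.43 × exp(−0.488)
  = 0.43 × 0.6139 = 0.2640

0.264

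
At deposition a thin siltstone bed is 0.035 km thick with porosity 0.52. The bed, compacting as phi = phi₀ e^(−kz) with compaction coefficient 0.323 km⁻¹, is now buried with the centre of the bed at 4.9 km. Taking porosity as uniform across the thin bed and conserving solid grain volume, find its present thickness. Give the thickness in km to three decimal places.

Porosity at 4.9 km: phi = 0.52·exp(−0.323×4.9) = 0.1068
Solid-volume conservation: h(1−phi) = h₀(1−phi₀) ⇒ h = h₀·(1−phi₀)/(1−phi)
h = 0.035 × (1 − 0.52)/(1 − 0.1068) = 0.035 × 0.5374 = 0.0188 km

0.019 km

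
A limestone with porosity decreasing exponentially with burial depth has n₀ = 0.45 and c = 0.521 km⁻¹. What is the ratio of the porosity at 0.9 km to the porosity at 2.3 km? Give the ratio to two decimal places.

n(z₁)/n(z₂) = e^(−c·z₁)/e^(−c·z₂) = e^{c(z₂−z₁)}
= exp(0.521 × 1.4) = exp(0.7294) = 2.0738

2.07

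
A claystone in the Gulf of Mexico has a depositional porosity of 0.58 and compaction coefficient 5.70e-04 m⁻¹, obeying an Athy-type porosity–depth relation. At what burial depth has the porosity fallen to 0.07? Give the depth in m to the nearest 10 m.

3710 m

Working in km (1 km = 1000 m; β in km⁻¹ = β in m⁻¹ × 1000):
Invert Athy's law: z = ln(phi₀/phi) / β
z = ln(0.58/0.07) / 0.57 = ln(8.286) / 0.57 = 2.1145 / 0.57 = 3.710 km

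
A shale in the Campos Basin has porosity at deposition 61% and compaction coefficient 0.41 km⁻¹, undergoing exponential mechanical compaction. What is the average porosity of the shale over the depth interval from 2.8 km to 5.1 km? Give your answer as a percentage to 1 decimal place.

12.5%

⟨φ⟩ = (1/(Z₂−Z₁)) ∫ φ₀ e^(−βZ) dZ = φ₀·(e^(−β·Z₁) − e^(−β·Z₂)) / (β·(Z₂−Z₁))
e^(−0.41×2.8) = 0.3173; e^(−0.41×5.1) = 0.1236
⟨φ⟩ = 0.61 × (0.3173 − 0.1236) / (0.41 × 2.3) = 0.61 × 0.2054 = 0.1253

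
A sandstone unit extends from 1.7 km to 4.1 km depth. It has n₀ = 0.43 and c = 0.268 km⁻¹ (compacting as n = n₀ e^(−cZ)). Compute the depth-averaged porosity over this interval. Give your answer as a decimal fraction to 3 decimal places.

0.201

⟨n⟩ = (1/(Z₂−Z₁)) ∫ n₀ e^(−cZ) dZ = n₀·(e^(−c·Z₁) − e^(−c·Z₂)) / (c·(Z₂−Z₁))
e^(−0.268×1.7) = 0.6341; e^(−0.268×4.1) = 0.3333
⟨n⟩ = 0.43 × (0.6341 − 0.3333) / (0.268 × 2.4) = 0.43 × 0.4677 = 0.2011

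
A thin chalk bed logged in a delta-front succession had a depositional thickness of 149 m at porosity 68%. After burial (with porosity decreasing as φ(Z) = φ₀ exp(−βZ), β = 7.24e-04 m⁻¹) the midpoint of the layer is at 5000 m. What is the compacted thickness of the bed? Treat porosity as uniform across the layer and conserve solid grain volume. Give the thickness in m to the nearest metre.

Working in km (1 km = 1000 m; β in km⁻¹ = β in m⁻¹ × 1000):
Porosity at 5 km: φ = 0.68·exp(−0.724×5) = 0.0182
Solid-volume conservation: h(1−φ) = h₀(1−φ₀) ⇒ h = h₀·(1−φ₀)/(1−φ)
h = 0.149 × (1 − 0.68)/(1 − 0.0182) = 0.149 × 0.3259 = 0.0486 km

49 m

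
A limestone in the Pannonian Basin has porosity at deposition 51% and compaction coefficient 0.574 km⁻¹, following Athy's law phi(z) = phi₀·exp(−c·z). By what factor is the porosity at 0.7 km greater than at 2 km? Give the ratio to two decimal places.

phi(z₁)/phi(z₂) = e^(−c·z₁)/e^(−c·z₂) = e^{c(z₂−z₁)}
= exp(0.574 × 1.3) = exp(0.7462) = 2.1090

2.11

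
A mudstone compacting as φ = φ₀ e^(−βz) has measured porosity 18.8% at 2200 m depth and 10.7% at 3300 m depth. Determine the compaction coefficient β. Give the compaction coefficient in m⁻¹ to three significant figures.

Working in km (1 km = 1000 m; β in km⁻¹ = β in m⁻¹ × 1000):
Athy: φ(z) = φ₀ e^(−βz) ⇒ φ₁/φ₂ = e^{β(z₂−z₁)} ⇒ β = ln(φ₁/φ₂)/(z₂−z₁)
β = ln(0.188/0.107) / (3.3 − 2.2) = ln(1.757) / 1.1 = 0.5636 / 1.1 = 0.5124 km⁻¹

0.000512 m⁻¹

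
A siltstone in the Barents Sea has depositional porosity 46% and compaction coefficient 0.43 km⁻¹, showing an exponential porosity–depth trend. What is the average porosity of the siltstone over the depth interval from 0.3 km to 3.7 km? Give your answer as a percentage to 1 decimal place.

⟨phi⟩ = (1/(d₂−d₁)) ∫ phi₀ e^(−cd) dd = phi₀·(e^(−c·d₁) − e^(−c·d₂)) / (c·(d₂−d₁))
e^(−0.43×0.3) = 0.8790; e^(−0.43×3.7) = 0.2037
⟨phi⟩ = 0.46 × (0.8790 − 0.2037) / (0.43 × 3.4) = 0.46 × 0.4619 = 0.2125

21.2%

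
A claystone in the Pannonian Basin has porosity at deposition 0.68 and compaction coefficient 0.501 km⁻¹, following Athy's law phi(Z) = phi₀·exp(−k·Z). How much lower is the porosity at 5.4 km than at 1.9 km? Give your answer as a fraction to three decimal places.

0.217

phi(1.9) = 0.68·e^(−0.501×1.9) = 0.2625
phi(5.4) = 0.68·e^(−0.501×5.4) = 0.0455
Δphi = 0.2625 − 0.0455 = 0.2170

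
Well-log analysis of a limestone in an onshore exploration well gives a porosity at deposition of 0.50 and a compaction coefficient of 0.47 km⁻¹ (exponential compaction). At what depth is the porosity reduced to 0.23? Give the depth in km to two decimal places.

Invert Athy's law: d = ln(φ₀/φ) / c
d = ln(0.5/0.23) / 0.47 = ln(2.174) / 0.47 = 0.7765 / 0.47 = 1.652 km

1.65 km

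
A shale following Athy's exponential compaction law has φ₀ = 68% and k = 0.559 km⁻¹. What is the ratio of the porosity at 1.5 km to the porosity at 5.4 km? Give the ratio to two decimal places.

8.85

φ(z₁)/φ(z₂) = e^(−k·z₁)/e^(−k·z₂) = e^{k(z₂−z₁)}
= exp(0.559 × 3.9) = exp(2.18) = 8.8472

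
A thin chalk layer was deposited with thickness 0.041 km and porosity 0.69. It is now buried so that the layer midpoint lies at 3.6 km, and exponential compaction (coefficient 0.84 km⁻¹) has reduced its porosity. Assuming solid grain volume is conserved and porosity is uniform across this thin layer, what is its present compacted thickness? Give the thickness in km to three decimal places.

0.013 km

Porosity at 3.6 km: n = 0.69·exp(−0.84×3.6) = 0.0335
Solid-volume conservation: h(1−n) = h₀(1−n₀) ⇒ h = h₀·(1−n₀)/(1−n)
h = 0.041 × (1 − 0.69)/(1 − 0.0335) = 0.041 × 0.3208 = 0.0132 km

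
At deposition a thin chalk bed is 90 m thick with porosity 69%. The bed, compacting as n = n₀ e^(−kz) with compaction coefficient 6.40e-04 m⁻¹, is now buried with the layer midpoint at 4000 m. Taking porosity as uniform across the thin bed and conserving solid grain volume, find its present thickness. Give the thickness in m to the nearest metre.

Working in km (1 km = 1000 m; k in km⁻¹ = k in m⁻¹ × 1000):
Porosity at 4 km: n = 0.69·exp(−0.64×4) = 0.0533
Solid-volume conservation: h(1−n) = h₀(1−n₀) ⇒ h = h₀·(1−n₀)/(1−n)
h = 0.09 × (1 − 0.69)/(1 − 0.0533) = 0.09 × 0.3275 = 0.0295 km

29 m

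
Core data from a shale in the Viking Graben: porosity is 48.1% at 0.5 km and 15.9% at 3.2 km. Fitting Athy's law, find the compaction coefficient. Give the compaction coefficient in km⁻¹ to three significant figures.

Athy: n(z) = n₀ e^(−kz) ⇒ n₁/n₂ = e^{k(z₂−z₁)} ⇒ k = ln(n₁/n₂)/(z₂−z₁)
k = ln(0.481/0.159) / (3.2 − 0.5) = ln(3.025) / 2.7 = 1.1070 / 2.7 = 0.41 km⁻¹

0.410 km⁻¹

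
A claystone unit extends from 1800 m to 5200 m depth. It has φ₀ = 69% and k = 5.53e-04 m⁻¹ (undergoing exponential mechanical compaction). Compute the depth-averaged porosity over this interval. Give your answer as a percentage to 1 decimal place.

11.5%

Working in km (1 km = 1000 m; k in km⁻¹ = k in m⁻¹ × 1000):
⟨φ⟩ = (1/(z₂−z₁)) ∫ φ₀ e^(−kz) dz = φ₀·(e^(−k·z₁) − e^(−k·z₂)) / (k·(z₂−z₁))
e^(−0.553×1.8) = 0.3696; e^(−0.553×5.2) = 0.0564
⟨φ⟩ = 0.69 × (0.3696 − 0.0564) / (0.553 × 3.4) = 0.69 × 0.1666 = 0.1149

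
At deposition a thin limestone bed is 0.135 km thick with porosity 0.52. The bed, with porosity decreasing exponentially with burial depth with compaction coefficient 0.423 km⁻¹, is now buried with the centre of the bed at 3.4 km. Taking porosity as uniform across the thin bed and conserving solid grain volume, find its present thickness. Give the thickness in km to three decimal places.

0.074 km

Porosity at 3.4 km: n = 0.52·exp(−0.423×3.4) = 0.1234
Solid-volume conservation: h(1−n) = h₀(1−n₀) ⇒ h = h₀·(1−n₀)/(1−n)
h = 0.135 × (1 − 0.52)/(1 − 0.1234) = 0.135 × 0.5476 = 0.0739 km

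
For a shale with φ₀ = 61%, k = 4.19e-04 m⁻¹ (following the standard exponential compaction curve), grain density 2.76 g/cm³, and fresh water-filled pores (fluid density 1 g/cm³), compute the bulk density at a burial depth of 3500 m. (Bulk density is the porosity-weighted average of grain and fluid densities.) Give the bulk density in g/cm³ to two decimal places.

2.51 g/cm³

Working in km (1 km = 1000 m; k in km⁻¹ = k in m⁻¹ × 1000):
Porosity at depth: φ = 0.61·exp(−0.419×3.5) = 0.61×0.2307 = 0.1407
Bulk density: ρ_b = (1−φ)ρ_g + φ·ρ_f = 0.8593×2.76 + 0.1407×1
       = 2.372 + 0.141 = 2.512 g/cm³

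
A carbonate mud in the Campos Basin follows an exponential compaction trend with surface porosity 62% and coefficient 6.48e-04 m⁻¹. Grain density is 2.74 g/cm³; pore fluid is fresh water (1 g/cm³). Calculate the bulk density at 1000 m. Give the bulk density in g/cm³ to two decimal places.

2.18 g/cm³

Working in km (1 km = 1000 m; β in km⁻¹ = β in m⁻¹ × 1000):
Porosity at depth: φ = 0.62·exp(−0.648×1) = 0.62×0.5231 = 0.3243
Bulk density: ρ_b = (1−φ)ρ_g + φ·ρ_f = 0.6757×2.74 + 0.3243×1
       = 1.851 + 0.324 = 2.176 g/cm³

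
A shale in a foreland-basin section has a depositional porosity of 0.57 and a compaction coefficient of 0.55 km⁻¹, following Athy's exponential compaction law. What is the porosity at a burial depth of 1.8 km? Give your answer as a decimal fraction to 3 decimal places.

0.212

n = n₀·exp(−c·z) = 0.57 × exp(−0.55 × 1.8) = 0.57 × exp(−0.99)
  = 0.57 × 0.3716 = 0.2118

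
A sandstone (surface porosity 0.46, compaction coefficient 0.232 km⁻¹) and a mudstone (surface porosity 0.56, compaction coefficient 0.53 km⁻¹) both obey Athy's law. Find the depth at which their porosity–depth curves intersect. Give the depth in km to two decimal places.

0.66 km

Set phi₀ₐ e^(−βₐz) = phi₀ᵦ e^(−βᵦz) ⇒ ln(phi₀ₐ/phi₀ᵦ) = (βₐ − βᵦ)·z
z = ln(0.46/0.56) / (0.232 − 0.53) = -0.1967 / -0.298 = 0.660 km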